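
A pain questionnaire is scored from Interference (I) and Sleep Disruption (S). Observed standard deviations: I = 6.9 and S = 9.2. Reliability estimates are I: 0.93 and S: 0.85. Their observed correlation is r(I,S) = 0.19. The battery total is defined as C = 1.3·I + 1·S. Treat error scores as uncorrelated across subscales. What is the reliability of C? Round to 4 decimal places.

Var(C) = 1.3²·6.9² + 9.2² + 2·[1.3·6.9·9.2·0.19] = 165.101 + 31.3591 = 196.46.
With uncorrelated errors the cross-covariances are all true-score covariance, so they carry over unchanged; only the diagonal terms shrink to ρᵢσᵢ².
True-score variance = [1.3²·6.9²·0.93 + 9.2²·0.85] + 31.3591 = 146.773 + 31.3591 = 178.132.
Reliability = 178.132 / 196.46 = 0.9067.

0.9067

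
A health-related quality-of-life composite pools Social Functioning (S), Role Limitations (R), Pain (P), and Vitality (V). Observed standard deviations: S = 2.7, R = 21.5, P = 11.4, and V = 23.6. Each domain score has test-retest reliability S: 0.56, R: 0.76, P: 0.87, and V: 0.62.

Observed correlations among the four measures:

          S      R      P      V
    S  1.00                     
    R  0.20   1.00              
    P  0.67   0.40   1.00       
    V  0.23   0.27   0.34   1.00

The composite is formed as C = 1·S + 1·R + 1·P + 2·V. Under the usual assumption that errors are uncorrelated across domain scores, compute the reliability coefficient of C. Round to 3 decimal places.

Var(C) = 2.7² + 21.5² + 11.4² + 2²·23.6² + 2·[2.7·21.5·0.20 + 2.7·11.4·0.67 + 2·2.7·23.6·0.23 + 21.5·11.4·0.40 + 2·21.5·23.6·0.27 + 2·11.4·23.6·0.34] = 2827.34 + 1233.05 = 4060.39.
Under uncorrelated errors the observed covariances equal the true-score covariances, so only the own-variance terms attenuate.
True-score variance = [2.7²·0.56 + 21.5²·0.76 + 11.4²·0.87 + 2²·23.6²·0.62] + 1233.05 = 1849.72 + 1233.05 = 3082.77.
Reliability = 3082.77 / 4060.39 = 0.759.

0.759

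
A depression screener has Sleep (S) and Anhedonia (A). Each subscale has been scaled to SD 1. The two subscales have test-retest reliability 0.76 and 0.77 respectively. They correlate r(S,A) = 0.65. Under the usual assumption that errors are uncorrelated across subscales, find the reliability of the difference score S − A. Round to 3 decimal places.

0.329

Var(S−A) = 1 + 1 − 2·0.65 = 2 − 1.3 = 0.7.
Under uncorrelated errors the observed covariances equal the true-score covariances, so only the own-variance terms attenuate.
True-score variance = [0.76 + 0.77] − 1.3 = 1.53 − 1.3 = 0.23.
Reliability = 0.23 / 0.7 = 0.329.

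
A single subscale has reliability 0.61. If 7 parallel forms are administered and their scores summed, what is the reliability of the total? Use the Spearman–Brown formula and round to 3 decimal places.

0.916

ρ_k = kρ / (1 + (k−1)ρ) = 7·0.61 / (1 + 6·0.61) = 4.270 / 4.660 = 0.916.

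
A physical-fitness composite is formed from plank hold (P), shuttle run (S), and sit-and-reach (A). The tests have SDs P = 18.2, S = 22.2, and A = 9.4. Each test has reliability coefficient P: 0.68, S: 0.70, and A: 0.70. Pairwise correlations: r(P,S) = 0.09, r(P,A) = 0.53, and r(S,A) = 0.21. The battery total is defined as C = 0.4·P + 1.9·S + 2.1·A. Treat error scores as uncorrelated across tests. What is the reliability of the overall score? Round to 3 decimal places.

Var(C) = 0.4²·18.2² + 1.9²·22.2² + 2.1²·9.4² + 2·[0.76·18.2·22.2·0.09 + 0.84·18.2·9.4·0.53 + 3.99·22.2·9.4·0.21] = 2221.82 + 557.308 = 2779.13.
Under uncorrelated errors the observed covariances equal the true-score covariances, so only the own-variance terms attenuate.
True-score variance = [0.4²·18.2²·0.68 + 1.9²·22.2²·0.70 + 2.1²·9.4²·0.70] + 557.308 = 1554.21 + 557.308 = 2111.52.
Reliability = 2111.52 / 2779.13 = 0.760.

0.760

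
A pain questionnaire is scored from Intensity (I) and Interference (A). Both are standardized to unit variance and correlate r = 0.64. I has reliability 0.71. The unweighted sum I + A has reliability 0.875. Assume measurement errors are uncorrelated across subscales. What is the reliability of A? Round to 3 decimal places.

0.880

Var(I+A) = 2 + 2·0.64 = 3.280.
True-score variance = ρ_I + ρ_A + 2·0.64, so 0.875 = (0.71 + ρ_A + 1.28) / 3.280.
ρ_A = 0.875·3.280 − 0.71 − 1.28 = 0.880.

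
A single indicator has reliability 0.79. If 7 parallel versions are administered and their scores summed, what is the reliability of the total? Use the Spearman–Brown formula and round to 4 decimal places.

ρ_k = kρ / (1 + (k−1)ρ) = 7·0.79 / (1 + 6·0.79) = 5.530 / 5.740 = 0.9634.

0.9634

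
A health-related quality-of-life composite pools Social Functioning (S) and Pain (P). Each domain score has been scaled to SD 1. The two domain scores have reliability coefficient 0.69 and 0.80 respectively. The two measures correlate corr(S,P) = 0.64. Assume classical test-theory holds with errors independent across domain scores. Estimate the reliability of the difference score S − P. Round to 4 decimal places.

0.2917

Var(S−P) = 1 + 1 − 2·0.64 = 2 − 1.28 = 0.72.
Under uncorrelated errors the observed covariances equal the true-score covariances, so only the own-variance terms attenuate.
True-score variance = [0.69 + 0.80] − 1.28 = 1.49 − 1.28 = 0.21.
Reliability = 0.21 / 0.72 = 0.2917.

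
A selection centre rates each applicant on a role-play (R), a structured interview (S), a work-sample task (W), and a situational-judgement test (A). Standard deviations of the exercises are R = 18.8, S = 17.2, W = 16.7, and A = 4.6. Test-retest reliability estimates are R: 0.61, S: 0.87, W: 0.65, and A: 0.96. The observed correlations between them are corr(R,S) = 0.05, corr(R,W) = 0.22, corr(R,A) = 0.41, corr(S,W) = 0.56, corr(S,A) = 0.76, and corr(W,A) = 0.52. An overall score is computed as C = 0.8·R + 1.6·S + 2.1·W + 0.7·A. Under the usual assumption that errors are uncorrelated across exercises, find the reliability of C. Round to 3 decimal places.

0.840

Var(C) = 0.8²·18.8² + 1.6²·17.2² + 2.1²·16.7² + 0.7²·4.6² + 2·[1.28·18.8·17.2·0.05 + 1.68·18.8·16.7·0.22 + 0.56·18.8·4.6·0.41 + 3.36·17.2·16.7·0.56 + 1.12·17.2·4.6·0.76 + 1.47·16.7·4.6·0.52] = 2223.83 + 1646.26 = 3870.08.
With uncorrelated errors the cross-covariances are all true-score covariance, so they carry over unchanged; only the diagonal terms shrink to ρᵢσᵢ².
True-score variance = [0.8²·18.8²·0.61 + 1.6²·17.2²·0.87 + 2.1²·16.7²·0.65 + 0.7²·4.6²·0.96] + 1646.26 = 1606.27 + 1646.26 = 3252.53.
Reliability = 3252.53 / 3870.08 = 0.840.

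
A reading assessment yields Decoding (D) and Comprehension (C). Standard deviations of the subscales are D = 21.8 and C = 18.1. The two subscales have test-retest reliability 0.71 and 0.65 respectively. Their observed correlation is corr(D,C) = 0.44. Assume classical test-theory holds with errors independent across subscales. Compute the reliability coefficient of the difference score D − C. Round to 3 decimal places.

0.446

Var(D−C) = 21.8² + 18.1² − 2·21.8·18.1·0.44 = 802.85 − 347.23 = 455.62.
With uncorrelated errors the cross-covariances are all true-score covariance, so they carry over unchanged; only the diagonal terms shrink to ρᵢσᵢ².
True-score variance = [21.8²·0.71 + 18.1²·0.65] − 347.23 = 550.367 − 347.23 = 203.136.
Reliability = 203.136 / 455.62 = 0.446.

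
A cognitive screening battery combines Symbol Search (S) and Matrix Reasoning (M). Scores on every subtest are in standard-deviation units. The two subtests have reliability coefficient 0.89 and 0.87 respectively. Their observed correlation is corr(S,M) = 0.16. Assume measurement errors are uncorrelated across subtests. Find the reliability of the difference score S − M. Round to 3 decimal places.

Var(S−M) = 1 + 1 − 2·0.16 = 2 − 0.32 = 1.68.
Under uncorrelated errors the observed covariances equal the true-score covariances, so only the own-variance terms attenuate.
True-score variance = [0.89 + 0.87] − 0.32 = 1.76 − 0.32 = 1.44.
Reliability = 1.44 / 1.68 = 0.857.

0.857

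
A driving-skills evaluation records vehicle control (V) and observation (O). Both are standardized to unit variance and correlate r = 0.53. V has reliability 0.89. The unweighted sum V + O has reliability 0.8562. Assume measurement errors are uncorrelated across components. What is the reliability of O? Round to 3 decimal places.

0.670

Var(V+O) = 2 + 2·0.53 = 3.060.
True-score variance = ρ_V + ρ_O + 2·0.53, so 0.8562 = (0.89 + ρ_O + 1.06) / 3.060.
ρ_O = 0.8562·3.060 − 0.89 − 1.06 = 0.670.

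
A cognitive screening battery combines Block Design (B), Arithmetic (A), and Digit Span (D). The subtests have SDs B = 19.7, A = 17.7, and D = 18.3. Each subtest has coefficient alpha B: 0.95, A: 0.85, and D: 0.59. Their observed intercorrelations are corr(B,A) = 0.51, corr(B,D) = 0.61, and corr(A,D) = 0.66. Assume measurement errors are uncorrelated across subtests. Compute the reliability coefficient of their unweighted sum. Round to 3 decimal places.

0.910

Var(B+A+D) = 19.7² + 17.7² + 18.3² + 2·[19.7·17.7·0.51 + 19.7·18.3·0.61 + 17.7·18.3·0.66] = 1036.27 + 1223.05 = 2259.32.
Because errors are independent across components, Cov(Tᵢ,Tⱼ) = Cov(Xᵢ,Xⱼ); the off-diagonal part of the true-score variance is the same as above.
True-score variance = [19.7²·0.95 + 17.7²·0.85 + 18.3²·0.59] + 1223.05 = 832.567 + 1223.05 = 2055.61.
Reliability = 2055.61 / 2259.32 = 0.910.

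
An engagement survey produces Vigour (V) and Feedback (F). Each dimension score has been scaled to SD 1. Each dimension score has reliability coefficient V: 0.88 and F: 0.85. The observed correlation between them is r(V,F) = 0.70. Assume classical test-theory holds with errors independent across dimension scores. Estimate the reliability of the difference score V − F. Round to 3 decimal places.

Var(V−F) = 1 + 1 − 2·0.70 = 2 − 1.4 = 0.6.
Because errors are independent across components, Cov(Tᵢ,Tⱼ) = Cov(Xᵢ,Xⱼ); the off-diagonal part of the true-score variance is the same as above.
True-score variance = [0.88 + 0.85] − 1.4 = 1.73 − 1.4 = 0.33.
Reliability = 0.33 / 0.6 = 0.550.

0.550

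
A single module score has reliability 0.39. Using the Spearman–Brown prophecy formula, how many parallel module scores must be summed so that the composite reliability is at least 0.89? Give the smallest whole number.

k ≥ ρ*(1−ρ₁)/(ρ₁(1−ρ*)) = 0.89·0.61 / (0.39·0.11) = 12.655.
Smallest integer k = 13.

13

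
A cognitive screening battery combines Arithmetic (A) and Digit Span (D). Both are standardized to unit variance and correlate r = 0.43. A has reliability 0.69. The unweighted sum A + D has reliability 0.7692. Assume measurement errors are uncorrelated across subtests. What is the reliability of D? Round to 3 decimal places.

0.650

Var(A+D) = 2 + 2·0.43 = 2.860.
True-score variance = ρ_A + ρ_D + 2·0.43, so 0.7692 = (0.69 + ρ_D + 0.86) / 2.860.
ρ_D = 0.7692·2.860 − 0.69 − 0.86 = 0.650.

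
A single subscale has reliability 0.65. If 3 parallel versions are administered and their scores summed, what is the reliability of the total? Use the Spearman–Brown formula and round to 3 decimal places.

0.848

ρ_k = kρ / (1 + (k−1)ρ) = 3·0.65 / (1 + 2·0.65) = 1.950 / 2.300 = 0.848.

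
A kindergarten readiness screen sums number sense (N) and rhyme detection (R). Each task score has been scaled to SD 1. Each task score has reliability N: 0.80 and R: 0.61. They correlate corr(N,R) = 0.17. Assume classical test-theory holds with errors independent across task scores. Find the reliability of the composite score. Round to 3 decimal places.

Var(N+R) = 2 + 2·[0.17] = 2 + 0.34 = 2.34.
Under uncorrelated errors the observed covariances equal the true-score covariances, so only the own-variance terms attenuate.
True-score variance = [0.80 + 0.61] + 0.34 = 1.41 + 0.34 = 1.75.
Reliability = 1.75 / 2.34 = 0.748.

0.748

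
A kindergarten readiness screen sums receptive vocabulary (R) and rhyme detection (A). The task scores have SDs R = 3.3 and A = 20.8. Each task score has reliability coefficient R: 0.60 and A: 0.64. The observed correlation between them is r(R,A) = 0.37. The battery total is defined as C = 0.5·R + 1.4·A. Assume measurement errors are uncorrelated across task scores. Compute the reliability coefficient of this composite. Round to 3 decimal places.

Var(C) = 0.5²·3.3² + 1.4²·20.8² + 2·[0.7·3.3·20.8·0.37] = 850.697 + 35.5555 = 886.252.
Under uncorrelated errors the observed covariances equal the true-score covariances, so only the own-variance terms attenuate.
True-score variance = [0.5²·3.3²·0.60 + 1.4²·20.8²·0.64] + 35.5555 = 544.337 + 35.5555 = 579.893.
Reliability = 579.893 / 886.252 = 0.654.

0.654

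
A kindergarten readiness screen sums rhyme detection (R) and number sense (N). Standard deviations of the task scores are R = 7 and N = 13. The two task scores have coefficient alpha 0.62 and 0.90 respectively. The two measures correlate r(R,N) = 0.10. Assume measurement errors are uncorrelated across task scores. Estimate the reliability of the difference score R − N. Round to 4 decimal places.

Var(R−N) = 7² + 13² − 2·7·13·0.10 = 218 − 18.2 = 199.8.
Under uncorrelated errors the observed covariances equal the true-score covariances, so only the own-variance terms attenuate.
True-score variance = [7²·0.62 + 13²·0.90] − 18.2 = 182.48 − 18.2 = 164.28.
Reliability = 164.28 / 199.8 = 0.8222.

0.8222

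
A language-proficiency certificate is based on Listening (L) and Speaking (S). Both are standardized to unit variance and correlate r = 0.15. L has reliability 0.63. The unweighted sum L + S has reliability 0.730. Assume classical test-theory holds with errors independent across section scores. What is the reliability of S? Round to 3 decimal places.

Var(L+S) = 2 + 2·0.15 = 2.300.
True-score variance = ρ_L + ρ_S + 2·0.15, so 0.730 = (0.63 + ρ_S + 0.30) / 2.300.
ρ_S = 0.730·2.300 − 0.63 − 0.30 = 0.749.

0.749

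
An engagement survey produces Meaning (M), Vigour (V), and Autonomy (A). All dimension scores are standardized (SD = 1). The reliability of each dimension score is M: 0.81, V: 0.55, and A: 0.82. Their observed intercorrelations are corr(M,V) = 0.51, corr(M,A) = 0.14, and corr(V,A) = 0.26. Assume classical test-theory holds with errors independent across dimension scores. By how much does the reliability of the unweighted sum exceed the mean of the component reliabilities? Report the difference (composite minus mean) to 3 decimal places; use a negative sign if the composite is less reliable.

0.103

Var(sum) = 3 + 1.82 = 4.82; true-score variance = 2.18 + 1.82 = 4; composite reliability = 0.8299.
Mean component reliability = 0.7267.
Difference = 0.8299 − 0.7267 = 0.103.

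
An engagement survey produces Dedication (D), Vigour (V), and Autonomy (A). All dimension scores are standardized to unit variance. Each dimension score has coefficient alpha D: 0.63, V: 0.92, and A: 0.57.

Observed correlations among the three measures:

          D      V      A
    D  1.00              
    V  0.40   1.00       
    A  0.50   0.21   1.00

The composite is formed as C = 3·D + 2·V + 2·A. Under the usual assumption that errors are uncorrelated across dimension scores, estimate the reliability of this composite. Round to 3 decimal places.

Var(C) = 3² + 2² + 2² + 2·[6·0.40 + 6·0.50 + 4·0.21] = 17 + 12.48 = 29.48.
With uncorrelated errors the cross-covariances are all true-score covariance, so they carry over unchanged; only the diagonal terms shrink to ρᵢσᵢ².
True-score variance = [3²·0.63 + 2²·0.92 + 2²·0.57] + 12.48 = 11.63 + 12.48 = 24.11.
Reliability = 24.11 / 29.48 = 0.818.

0.818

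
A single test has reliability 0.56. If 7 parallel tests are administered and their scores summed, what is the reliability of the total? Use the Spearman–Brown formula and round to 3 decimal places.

0.899

ρ_k = kρ / (1 + (k−1)ρ) = 7·0.56 / (1 + 6·0.56) = 3.920 / 4.360 = 0.899.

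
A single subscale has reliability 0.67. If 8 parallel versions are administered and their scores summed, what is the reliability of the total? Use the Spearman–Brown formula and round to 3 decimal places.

ρ_k = kρ / (1 + (k−1)ρ) = 8·0.67 / (1 + 7·0.67) = 5.360 / 5.690 = 0.942.

0.942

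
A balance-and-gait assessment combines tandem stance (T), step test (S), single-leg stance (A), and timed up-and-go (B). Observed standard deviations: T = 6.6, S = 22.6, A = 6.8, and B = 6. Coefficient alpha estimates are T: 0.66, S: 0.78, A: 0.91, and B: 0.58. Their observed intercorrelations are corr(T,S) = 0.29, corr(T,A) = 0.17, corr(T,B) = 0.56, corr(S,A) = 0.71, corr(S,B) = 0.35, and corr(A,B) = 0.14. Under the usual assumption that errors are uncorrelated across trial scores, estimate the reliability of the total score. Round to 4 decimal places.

Var(T+S+A+B) = 6.6² + 22.6² + 6.8² + 6² + 2·[6.6·22.6·0.29 + 6.6·6.8·0.17 + 6.6·6·0.56 + 22.6·6.8·0.71 + 22.6·6·0.35 + 6.8·6·0.14] = 636.56 + 470.694 = 1107.25.
Because errors are independent across components, Cov(Tᵢ,Tⱼ) = Cov(Xᵢ,Xⱼ); the off-diagonal part of the true-score variance is the same as above.
True-score variance = [6.6²·0.66 + 22.6²·0.78 + 6.8²·0.91 + 6²·0.58] + 470.694 = 490.101 + 470.694 = 960.794.
Reliability = 960.794 / 1107.25 = 0.8677.

0.8677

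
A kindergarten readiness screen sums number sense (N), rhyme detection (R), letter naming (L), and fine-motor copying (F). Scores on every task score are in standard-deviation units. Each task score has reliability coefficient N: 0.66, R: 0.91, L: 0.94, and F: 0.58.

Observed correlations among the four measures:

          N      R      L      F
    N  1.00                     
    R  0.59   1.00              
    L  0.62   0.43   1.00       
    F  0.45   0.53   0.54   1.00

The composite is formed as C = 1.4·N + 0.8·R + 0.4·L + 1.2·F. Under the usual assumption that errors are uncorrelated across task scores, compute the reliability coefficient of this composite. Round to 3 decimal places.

Var(C) = 1.4² + 0.8² + 0.4² + 1.2² + 2·[1.12·0.59 + 0.56·0.62 + 1.68·0.45 + 0.32·0.43 + 0.96·0.53 + 0.48·0.54] = 4.2 + 5.3392 = 9.5392.
With uncorrelated errors the cross-covariances are all true-score covariance, so they carry over unchanged; only the diagonal terms shrink to ρᵢσᵢ².
True-score variance = [1.4²·0.66 + 0.8²·0.91 + 0.4²·0.94 + 1.2²·0.58] + 5.3392 = 2.8616 + 5.3392 = 8.2008.
Reliability = 8.2008 / 9.5392 = 0.860.

0.860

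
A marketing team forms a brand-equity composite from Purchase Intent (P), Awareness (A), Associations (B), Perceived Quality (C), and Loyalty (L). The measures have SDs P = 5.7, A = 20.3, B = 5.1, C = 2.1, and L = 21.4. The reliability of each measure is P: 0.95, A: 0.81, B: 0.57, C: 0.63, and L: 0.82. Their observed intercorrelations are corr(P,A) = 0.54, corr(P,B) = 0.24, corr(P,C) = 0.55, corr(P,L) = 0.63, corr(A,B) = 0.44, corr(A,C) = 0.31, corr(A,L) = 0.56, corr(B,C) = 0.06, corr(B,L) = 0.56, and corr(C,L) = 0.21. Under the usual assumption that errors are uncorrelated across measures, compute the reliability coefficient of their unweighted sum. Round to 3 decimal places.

0.912

Var(P+A+B+C+L) = 5.7² + 20.3² + 5.1² + 2.1² + 21.4² + 2·[5.7·20.3·0.54 + 5.7·5.1·0.24 + 5.7·2.1·0.55 + 5.7·21.4·0.63 + 20.3·5.1·0.44 + 20.3·2.1·0.31 + 20.3·21.4·0.56 + 5.1·2.1·0.06 + 5.1·21.4·0.56 + 2.1·21.4·0.21] = 932.96 + 1052.27 = 1985.23.
Because errors are independent across components, Cov(Tᵢ,Tⱼ) = Cov(Xᵢ,Xⱼ); the off-diagonal part of the true-score variance is the same as above.
True-score variance = [5.7²·0.95 + 20.3²·0.81 + 5.1²·0.57 + 2.1²·0.63 + 21.4²·0.82] + 1052.27 = 757.79 + 1052.27 = 1810.06.
Reliability = 1810.06 / 1985.23 = 0.912.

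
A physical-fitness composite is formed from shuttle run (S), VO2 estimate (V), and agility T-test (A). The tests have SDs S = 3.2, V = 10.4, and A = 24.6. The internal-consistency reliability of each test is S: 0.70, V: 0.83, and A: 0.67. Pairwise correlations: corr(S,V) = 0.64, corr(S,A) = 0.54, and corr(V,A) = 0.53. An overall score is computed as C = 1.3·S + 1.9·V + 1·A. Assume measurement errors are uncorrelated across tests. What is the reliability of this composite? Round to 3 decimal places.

Var(C) = 1.3²·3.2² + 1.9²·10.4² + 24.6² + 2·[2.47·3.2·10.4·0.64 + 1.3·3.2·24.6·0.54 + 1.9·10.4·24.6·0.53] = 1012.92 + 731.003 = 1743.93.
With uncorrelated errors the cross-covariances are all true-score covariance, so they carry over unchanged; only the diagonal terms shrink to ρᵢσᵢ².
True-score variance = [1.3²·3.2²·0.70 + 1.9²·10.4²·0.83 + 24.6²·0.67] + 731.003 = 741.651 + 731.003 = 1472.65.
Reliability = 1472.65 / 1743.93 = 0.844.

0.844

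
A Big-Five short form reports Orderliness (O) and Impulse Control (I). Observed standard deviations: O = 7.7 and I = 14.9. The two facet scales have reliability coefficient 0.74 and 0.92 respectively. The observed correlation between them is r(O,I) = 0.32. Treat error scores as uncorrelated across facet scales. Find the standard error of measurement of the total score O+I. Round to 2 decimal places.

Var(total) = 281.3 + 73.4272 = 354.727.
True-score variance = 248.124 + 73.4272 = 321.551, so reliability = 0.9065.
Error variance = 354.727 − 321.551 = 33.1762; SEM = √33.1762 = 5.76.

5.76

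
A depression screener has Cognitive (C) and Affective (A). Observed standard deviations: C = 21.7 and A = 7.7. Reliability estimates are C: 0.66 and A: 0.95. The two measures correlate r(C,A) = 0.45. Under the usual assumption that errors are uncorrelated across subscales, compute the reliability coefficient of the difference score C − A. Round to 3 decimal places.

Var(C−A) = 21.7² + 7.7² − 2·21.7·7.7·0.45 = 530.18 − 150.381 = 379.799.
Under uncorrelated errors the observed covariances equal the true-score covariances, so only the own-variance terms attenuate.
True-score variance = [21.7²·0.66 + 7.7²·0.95] − 150.381 = 367.113 − 150.381 = 216.732.
Reliability = 216.732 / 379.799 = 0.571.

0.571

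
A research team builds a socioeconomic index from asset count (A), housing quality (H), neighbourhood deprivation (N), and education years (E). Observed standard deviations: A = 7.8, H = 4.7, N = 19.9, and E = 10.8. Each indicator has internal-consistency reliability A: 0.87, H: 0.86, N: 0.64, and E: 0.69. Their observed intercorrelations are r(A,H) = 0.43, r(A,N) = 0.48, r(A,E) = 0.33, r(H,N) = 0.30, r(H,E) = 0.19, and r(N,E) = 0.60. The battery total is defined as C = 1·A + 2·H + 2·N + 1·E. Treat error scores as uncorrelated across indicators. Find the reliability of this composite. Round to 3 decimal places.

0.794

Var(C) = 7.8² + 2²·4.7² + 2²·19.9² + 10.8² + 2·[2·7.8·4.7·0.43 + 2·7.8·19.9·0.48 + 7.8·10.8·0.33 + 4·4.7·19.9·0.30 + 2·4.7·10.8·0.19 + 2·19.9·10.8·0.60] = 1849.88 + 1195.53 = 3045.41.
With uncorrelated errors the cross-covariances are all true-score covariance, so they carry over unchanged; only the diagonal terms shrink to ρᵢσᵢ².
True-score variance = [7.8²·0.87 + 2²·4.7²·0.86 + 2²·19.9²·0.64 + 10.8²·0.69] + 1195.53 = 1223.19 + 1195.53 = 2418.72.
Reliability = 2418.72 / 3045.41 = 0.794.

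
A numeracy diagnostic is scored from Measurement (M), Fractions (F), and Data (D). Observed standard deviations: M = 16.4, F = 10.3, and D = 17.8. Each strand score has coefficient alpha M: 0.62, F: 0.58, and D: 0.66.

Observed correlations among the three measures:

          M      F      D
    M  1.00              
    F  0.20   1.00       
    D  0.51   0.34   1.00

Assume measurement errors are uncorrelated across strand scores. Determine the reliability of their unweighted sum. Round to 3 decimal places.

0.785

Var(M+F+D) = 16.4² + 10.3² + 17.8² + 2·[16.4·10.3·0.20 + 16.4·17.8·0.51 + 10.3·17.8·0.34] = 691.89 + 489.998 = 1181.89.
Because errors are independent across components, Cov(Tᵢ,Tⱼ) = Cov(Xᵢ,Xⱼ); the off-diagonal part of the true-score variance is the same as above.
True-score variance = [16.4²·0.62 + 10.3²·0.58 + 17.8²·0.66] + 489.998 = 437.402 + 489.998 = 927.399.
Reliability = 927.399 / 1181.89 = 0.785.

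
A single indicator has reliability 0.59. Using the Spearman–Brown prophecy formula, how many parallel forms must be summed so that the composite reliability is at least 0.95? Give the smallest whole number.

14

k ≥ ρ*(1−ρ₁)/(ρ₁(1−ρ*)) = 0.95·0.41 / (0.59·0.05) = 13.203.
Smallest integer k = 14.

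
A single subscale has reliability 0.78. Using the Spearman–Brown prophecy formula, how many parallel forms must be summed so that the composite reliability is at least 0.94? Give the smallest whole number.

k ≥ ρ*(1−ρ₁)/(ρ₁(1−ρ*)) = 0.94·0.22 / (0.78·0.06) = 4.419.
Smallest integer k = 5.

5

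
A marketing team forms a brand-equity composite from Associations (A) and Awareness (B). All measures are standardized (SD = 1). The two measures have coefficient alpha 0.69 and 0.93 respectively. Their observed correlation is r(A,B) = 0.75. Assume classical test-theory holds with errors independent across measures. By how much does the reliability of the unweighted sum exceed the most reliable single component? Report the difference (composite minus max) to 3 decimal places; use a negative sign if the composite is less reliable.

Var(sum) = 2 + 1.5 = 3.5; true-score variance = 1.62 + 1.5 = 3.12; composite reliability = 0.8914.
Max component reliability = 0.9300.
Difference = 0.8914 − 0.9300 = -0.039.

-0.039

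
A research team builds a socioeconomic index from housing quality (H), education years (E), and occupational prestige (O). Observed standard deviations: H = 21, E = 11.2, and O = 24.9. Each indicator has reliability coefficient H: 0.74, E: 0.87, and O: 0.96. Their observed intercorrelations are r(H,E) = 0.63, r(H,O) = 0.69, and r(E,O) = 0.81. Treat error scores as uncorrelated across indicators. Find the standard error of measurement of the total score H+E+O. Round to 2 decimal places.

12.48

Var(total) = 1186.45 + 1469.74 = 2656.19.
True-score variance = 1030.68 + 1469.74 = 2500.42, so reliability = 0.9414.
Error variance = 2656.19 − 2500.42 = 155.768; SEM = √155.768 = 12.48.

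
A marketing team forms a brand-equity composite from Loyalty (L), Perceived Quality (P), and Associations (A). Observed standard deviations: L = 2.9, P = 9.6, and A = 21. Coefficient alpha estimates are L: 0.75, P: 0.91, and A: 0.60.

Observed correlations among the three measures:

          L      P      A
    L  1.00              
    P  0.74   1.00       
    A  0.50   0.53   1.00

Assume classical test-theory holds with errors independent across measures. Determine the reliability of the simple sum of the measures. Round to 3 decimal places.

Var(L+P+A) = 2.9² + 9.6² + 21² + 2·[2.9·9.6·0.74 + 2.9·21·0.50 + 9.6·21·0.53] = 541.57 + 315.799 = 857.369.
Because errors are independent across components, Cov(Tᵢ,Tⱼ) = Cov(Xᵢ,Xⱼ); the off-diagonal part of the true-score variance is the same as above.
True-score variance = [2.9²·0.75 + 9.6²·0.91 + 21²·0.60] + 315.799 = 354.773 + 315.799 = 670.572.
Reliability = 670.572 / 857.369 = 0.782.

0.782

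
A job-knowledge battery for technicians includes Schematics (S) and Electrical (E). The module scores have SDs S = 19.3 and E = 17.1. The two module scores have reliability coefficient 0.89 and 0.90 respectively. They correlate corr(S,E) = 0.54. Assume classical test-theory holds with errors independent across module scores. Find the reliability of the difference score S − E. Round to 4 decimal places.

0.7724

Var(S−E) = 19.3² + 17.1² − 2·19.3·17.1·0.54 = 664.9 − 356.432 = 308.468.
Because errors are independent across components, Cov(Tᵢ,Tⱼ) = Cov(Xᵢ,Xⱼ); the off-diagonal part of the true-score variance is the same as above.
True-score variance = [19.3²·0.89 + 17.1²·0.90] − 356.432 = 594.685 − 356.432 = 238.253.
Reliability = 238.253 / 308.468 = 0.7724.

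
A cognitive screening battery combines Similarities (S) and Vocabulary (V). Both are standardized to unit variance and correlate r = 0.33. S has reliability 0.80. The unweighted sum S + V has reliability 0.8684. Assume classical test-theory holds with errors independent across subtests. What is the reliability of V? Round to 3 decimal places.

Var(S+V) = 2 + 2·0.33 = 2.660.
True-score variance = ρ_S + ρ_V + 2·0.33, so 0.8684 = (0.80 + ρ_V + 0.66) / 2.660.
ρ_V = 0.8684·2.660 − 0.80 − 0.66 = 0.850.

0.850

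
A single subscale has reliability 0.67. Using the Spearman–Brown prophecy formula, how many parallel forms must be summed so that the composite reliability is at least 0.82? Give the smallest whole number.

3

k ≥ ρ*(1−ρ₁)/(ρ₁(1−ρ*)) = 0.82·0.33 / (0.67·0.18) = 2.244.
Smallest integer k = 3.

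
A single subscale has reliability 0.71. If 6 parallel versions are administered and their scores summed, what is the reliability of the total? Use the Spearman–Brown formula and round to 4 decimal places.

ρ_k = kρ / (1 + (k−1)ρ) = 6·0.71 / (1 + 5·0.71) = 4.260 / 4.550 = 0.9363.

0.9363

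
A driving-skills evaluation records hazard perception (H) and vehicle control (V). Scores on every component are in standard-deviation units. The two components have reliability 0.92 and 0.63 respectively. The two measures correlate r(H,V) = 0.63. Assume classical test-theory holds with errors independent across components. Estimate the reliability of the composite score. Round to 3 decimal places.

0.862

Var(H+V) = 2 + 2·[0.63] = 2 + 1.26 = 3.26.
Because errors are independent across components, Cov(Tᵢ,Tⱼ) = Cov(Xᵢ,Xⱼ); the off-diagonal part of the true-score variance is the same as above.
True-score variance = [0.92 + 0.63] + 1.26 = 1.55 + 1.26 = 2.81.
Reliability = 2.81 / 3.26 = 0.862.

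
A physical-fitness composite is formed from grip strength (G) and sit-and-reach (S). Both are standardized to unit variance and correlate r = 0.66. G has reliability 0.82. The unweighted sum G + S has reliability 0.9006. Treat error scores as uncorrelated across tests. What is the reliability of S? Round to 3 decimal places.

Var(G+S) = 2 + 2·0.66 = 3.320.
True-score variance = ρ_G + ρ_S + 2·0.66, so 0.9006 = (0.82 + ρ_S + 1.32) / 3.320.
ρ_S = 0.9006·3.320 − 0.82 − 1.32 = 0.850.

0.850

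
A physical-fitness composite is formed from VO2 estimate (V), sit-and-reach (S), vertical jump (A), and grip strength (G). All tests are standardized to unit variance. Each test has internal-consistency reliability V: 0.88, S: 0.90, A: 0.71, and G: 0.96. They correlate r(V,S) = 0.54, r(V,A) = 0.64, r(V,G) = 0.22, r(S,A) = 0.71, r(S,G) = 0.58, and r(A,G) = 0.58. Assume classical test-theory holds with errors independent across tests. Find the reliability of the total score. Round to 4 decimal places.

Var(V+S+A+G) = 4 + 2·[0.54 + 0.64 + 0.22 + 0.71 + 0.58 + 0.58] = 4 + 6.54 = 10.54.
Because errors are independent across components, Cov(Tᵢ,Tⱼ) = Cov(Xᵢ,Xⱼ); the off-diagonal part of the true-score variance is the same as above.
True-score variance = [0.88 + 0.90 + 0.71 + 0.96] + 6.54 = 3.45 + 6.54 = 9.99.
Reliability = 9.99 / 10.54 = 0.9478.

0.9478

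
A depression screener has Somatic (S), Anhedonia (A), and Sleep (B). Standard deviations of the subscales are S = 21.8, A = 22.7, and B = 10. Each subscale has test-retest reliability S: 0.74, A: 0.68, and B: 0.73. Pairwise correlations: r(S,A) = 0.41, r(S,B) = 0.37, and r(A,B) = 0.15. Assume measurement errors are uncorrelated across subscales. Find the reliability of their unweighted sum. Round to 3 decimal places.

0.817

Var(S+A+B) = 21.8² + 22.7² + 10² + 2·[21.8·22.7·0.41 + 21.8·10·0.37 + 22.7·10·0.15] = 1090.53 + 635.205 = 1725.74.
Under uncorrelated errors the observed covariances equal the true-score covariances, so only the own-variance terms attenuate.
True-score variance = [21.8²·0.74 + 22.7²·0.68 + 10²·0.73] + 635.205 = 775.075 + 635.205 = 1410.28.
Reliability = 1410.28 / 1725.74 = 0.817.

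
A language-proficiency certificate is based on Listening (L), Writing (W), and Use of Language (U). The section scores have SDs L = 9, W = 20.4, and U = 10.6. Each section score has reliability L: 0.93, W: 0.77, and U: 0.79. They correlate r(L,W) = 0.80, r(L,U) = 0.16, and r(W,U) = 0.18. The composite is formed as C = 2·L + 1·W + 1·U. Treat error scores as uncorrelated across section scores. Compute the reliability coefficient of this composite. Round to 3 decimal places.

Var(C) = 2²·9² + 20.4² + 10.6² + 2·[2·9·20.4·0.80 + 2·9·10.6·0.16 + 20.4·10.6·0.18] = 852.52 + 726.422 = 1578.94.
Under uncorrelated errors the observed covariances equal the true-score covariances, so only the own-variance terms attenuate.
True-score variance = [2²·9²·0.93 + 20.4²·0.77 + 10.6²·0.79] + 726.422 = 710.528 + 726.422 = 1436.95.
Reliability = 1436.95 / 1578.94 = 0.910.

0.910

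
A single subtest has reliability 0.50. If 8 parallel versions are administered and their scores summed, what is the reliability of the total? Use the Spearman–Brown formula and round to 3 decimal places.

0.889

ρ_k = kρ / (1 + (k−1)ρ) = 8·0.50 / (1 + 7·0.50) = 4.000 / 4.500 = 0.889.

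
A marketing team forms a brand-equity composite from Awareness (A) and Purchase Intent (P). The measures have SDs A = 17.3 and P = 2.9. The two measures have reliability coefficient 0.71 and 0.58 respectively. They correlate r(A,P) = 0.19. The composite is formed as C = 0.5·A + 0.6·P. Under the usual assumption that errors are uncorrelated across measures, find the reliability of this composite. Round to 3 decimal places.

0.725

Var(C) = 0.5²·17.3² + 0.6²·2.9² + 2·[0.3·17.3·2.9·0.19] = 77.8501 + 5.71938 = 83.5695.
With uncorrelated errors the cross-covariances are all true-score covariance, so they carry over unchanged; only the diagonal terms shrink to ρᵢσᵢ².
True-score variance = [0.5²·17.3²·0.71 + 0.6²·2.9²·0.58] + 5.71938 = 54.88 + 5.71938 = 60.5994.
Reliability = 60.5994 / 83.5695 = 0.725.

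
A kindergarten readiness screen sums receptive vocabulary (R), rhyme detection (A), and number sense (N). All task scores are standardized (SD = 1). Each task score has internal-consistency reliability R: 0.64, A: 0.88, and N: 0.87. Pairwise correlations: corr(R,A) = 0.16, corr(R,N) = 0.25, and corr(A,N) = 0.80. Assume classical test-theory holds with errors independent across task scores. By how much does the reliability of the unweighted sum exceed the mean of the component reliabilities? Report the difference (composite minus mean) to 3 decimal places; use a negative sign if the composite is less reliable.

0.091

Var(sum) = 3 + 2.42 = 5.42; true-score variance = 2.39 + 2.42 = 4.81; composite reliability = 0.8875.
Mean component reliability = 0.7967.
Difference = 0.8875 − 0.7967 = 0.091.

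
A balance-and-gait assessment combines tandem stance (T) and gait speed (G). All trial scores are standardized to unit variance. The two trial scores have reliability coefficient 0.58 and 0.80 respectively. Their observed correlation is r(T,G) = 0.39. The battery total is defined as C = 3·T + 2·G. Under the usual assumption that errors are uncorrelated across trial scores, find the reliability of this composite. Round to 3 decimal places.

Var(C) = 3² + 2² + 2·[6·0.39] = 13 + 4.68 = 17.68.
Because errors are independent across components, Cov(Tᵢ,Tⱼ) = Cov(Xᵢ,Xⱼ); the off-diagonal part of the true-score variance is the same as above.
True-score variance = [3²·0.58 + 2²·0.80] + 4.68 = 8.42 + 4.68 = 13.1.
Reliability = 13.1 / 17.68 = 0.741.

0.741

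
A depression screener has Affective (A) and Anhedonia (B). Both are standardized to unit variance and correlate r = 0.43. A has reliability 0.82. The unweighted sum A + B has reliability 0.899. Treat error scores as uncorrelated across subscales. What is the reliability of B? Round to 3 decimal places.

0.891

Var(A+B) = 2 + 2·0.43 = 2.860.
True-score variance = ρ_A + ρ_B + 2·0.43, so 0.899 = (0.82 + ρ_B + 0.86) / 2.860.
ρ_B = 0.899·2.860 − 0.82 − 0.86 = 0.891.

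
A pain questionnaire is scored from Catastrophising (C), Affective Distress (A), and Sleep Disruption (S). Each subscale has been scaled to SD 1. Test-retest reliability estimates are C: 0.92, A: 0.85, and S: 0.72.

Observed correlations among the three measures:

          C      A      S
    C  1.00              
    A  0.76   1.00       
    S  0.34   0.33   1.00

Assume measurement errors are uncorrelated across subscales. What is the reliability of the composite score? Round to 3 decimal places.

0.913

Var(C+A+S) = 3 + 2·[0.76 + 0.34 + 0.33] = 3 + 2.86 = 5.86.
Under uncorrelated errors the observed covariances equal the true-score covariances, so only the own-variance terms attenuate.
True-score variance = [0.92 + 0.85 + 0.72] + 2.86 = 2.49 + 2.86 = 5.35.
Reliability = 5.35 / 5.86 = 0.913.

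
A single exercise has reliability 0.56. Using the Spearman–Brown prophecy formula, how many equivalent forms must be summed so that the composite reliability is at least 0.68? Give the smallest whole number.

2

k ≥ ρ*(1−ρ₁)/(ρ₁(1−ρ*)) = 0.68·0.44 / (0.56·0.32) = 1.670.
Smallest integer k = 2.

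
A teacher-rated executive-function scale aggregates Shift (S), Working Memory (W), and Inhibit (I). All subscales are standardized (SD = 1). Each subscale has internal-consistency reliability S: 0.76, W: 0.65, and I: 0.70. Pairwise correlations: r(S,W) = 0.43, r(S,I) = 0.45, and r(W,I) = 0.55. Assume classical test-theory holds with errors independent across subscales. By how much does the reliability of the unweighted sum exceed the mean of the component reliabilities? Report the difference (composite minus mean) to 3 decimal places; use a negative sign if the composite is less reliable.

Var(sum) = 3 + 2.86 = 5.86; true-score variance = 2.11 + 2.86 = 4.97; composite reliability = 0.8481.
Mean component reliability = 0.7033.
Difference = 0.8481 − 0.7033 = 0.145.

0.145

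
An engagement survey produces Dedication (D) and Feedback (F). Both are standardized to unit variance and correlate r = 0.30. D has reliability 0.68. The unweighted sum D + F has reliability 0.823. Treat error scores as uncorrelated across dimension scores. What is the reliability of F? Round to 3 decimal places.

Var(D+F) = 2 + 2·0.30 = 2.600.
True-score variance = ρ_D + ρ_F + 2·0.30, so 0.823 = (0.68 + ρ_F + 0.60) / 2.600.
ρ_F = 0.823·2.600 − 0.68 − 0.60 = 0.860.

0.860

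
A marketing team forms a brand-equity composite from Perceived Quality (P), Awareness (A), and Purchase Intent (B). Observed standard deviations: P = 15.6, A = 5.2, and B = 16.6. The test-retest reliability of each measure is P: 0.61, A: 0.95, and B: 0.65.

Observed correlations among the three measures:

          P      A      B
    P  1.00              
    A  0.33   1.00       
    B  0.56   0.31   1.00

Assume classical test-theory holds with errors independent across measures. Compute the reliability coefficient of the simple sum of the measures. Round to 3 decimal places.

0.796

Var(P+A+B) = 15.6² + 5.2² + 16.6² + 2·[15.6·5.2·0.33 + 15.6·16.6·0.56 + 5.2·16.6·0.31] = 545.96 + 397.093 = 943.053.
Because errors are independent across components, Cov(Tᵢ,Tⱼ) = Cov(Xᵢ,Xⱼ); the off-diagonal part of the true-score variance is the same as above.
True-score variance = [15.6²·0.61 + 5.2²·0.95 + 16.6²·0.65] + 397.093 = 353.252 + 397.093 = 750.344.
Reliability = 750.344 / 943.053 = 0.796.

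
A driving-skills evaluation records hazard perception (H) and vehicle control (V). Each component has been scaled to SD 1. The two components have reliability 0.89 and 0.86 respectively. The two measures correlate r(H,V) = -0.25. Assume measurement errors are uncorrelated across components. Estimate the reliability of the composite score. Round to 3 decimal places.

0.833

Var(H+V) = 2 + 2·[(-0.25)] = 2 − 0.5 = 1.5.
With uncorrelated errors the cross-covariances are all true-score covariance, so they carry over unchanged; only the diagonal terms shrink to ρᵢσᵢ².
True-score variance = [0.89 + 0.86] − 0.5 = 1.75 − 0.5 = 1.25.
Reliability = 1.25 / 1.5 = 0.833.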